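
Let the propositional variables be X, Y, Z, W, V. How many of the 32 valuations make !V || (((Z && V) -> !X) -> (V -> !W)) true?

26

Initial set: {(!V || (((Z && V) -> !X) -> (V -> !W)))}.
(!V || (((Z && V) -> !X) -> (V -> !W))): β-rule — branch into !V  //  (((Z && V) -> !X) -> (V -> !W)).
  branch 1 (add !V):
    ○ open, literals {V=0}.
  branch 2 (add (((Z && V) -> !X) -> (V -> !W))):
    (((Z && V) -> !X) -> (V -> !W)): β-rule — branch into !((Z && V) -> !X)  //  (V -> !W).
      branch 2.1 (add !((Z && V) -> !X)):
        !((Z && V) -> !X): α-rule — add (Z && V), !!X.
        (Z && V): α-rule — add Z, V.
        ○ open, literals {V=1, X=1, Z=1}.
      branch 2.2 (add (V -> !W)):
        (V -> !W): β-rule — branch into !V  //  !W.
          branch 2.2.1 (add !V):
            ○ open, literals {V=0}.
          branch 2.2.2 (add !W):
            ○ open, literals {W=0}.
0 branches closed, 4 open.
Each open branch fixes some atoms; the unmentioned ones are free. Counting distinct full assignments: branch {V=0} (X, Y, Z, W) contributes 16 new; branch {V=1, X=1, Z=1} (Y, W) contributes 4 new; branch {V=0} (X, Y, Z, W) contributes 0 new; branch {W=0} (X, Y, Z, V) contributes 6 new. Total: 26.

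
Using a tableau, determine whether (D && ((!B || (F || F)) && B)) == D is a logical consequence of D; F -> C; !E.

Initial set: {D; (F -> C); !E; !((D && ((!B || (F || F)) && B)) == D)}.
(F -> C): β-rule — branch into !F  //  C.
  branch 1 (add !F):
    !((D && ((!B || (F || F)) && B)) == D): β-rule — branch into (D && ((!B || (F || F)) && B)), !D  //  !(D && ((!B || (F || F)) && B)), D.
      branch 1.1 (add (D && ((!B || (F || F)) && B)), !D):
        × closes — contains both D and !D.
      branch 1.2 (add !(D && ((!B || (F || F)) && B)), D):
        !(D && ((!B || (F || F)) && B)): β-rule — branch into !D  //  !((!B || (F || F)) && B).
          branch 1.2.1 (add !D):
            × closes — contains both D and !D.
          branch 1.2.2 (add !((!B || (F || F)) && B)):
            !((!B || (F || F)) && B): β-rule — branch into !(!B || (F || F))  //  !B.
              branch 1.2.2.1 (add !(!B || (F || F))):
                !(!B || (F || F)): α-rule — add !!B, !(F || F).
                !(F || F): α-rule — add !F, !F.
                ○ open, literals {B=1, D=1, E=0, F=0}.
              branch 1.2.2.2 (add !B):
                ○ open, literals {B=0, D=1, E=0, F=0}.
  branch 2 (add C):
    !((D && ((!B || (F || F)) && B)) == D): β-rule — branch into (D && ((!B || (F || F)) && B)), !D  //  !(D && ((!B || (F || F)) && B)), D.
      branch 2.1 (add (D && ((!B || (F || F)) && B)), !D):
        × closes — contains both D and !D.
      branch 2.2 (add !(D && ((!B || (F || F)) && B)), D):
        !(D && ((!B || (F || F)) && B)): β-rule — branch into !D  //  !((!B || (F || F)) && B).
          branch 2.2.1 (add !D):
            × closes — contains both D and !D.
          branch 2.2.2 (add !((!B || (F || F)) && B)):
            !((!B || (F || F)) && B): β-rule — branch into !(!B || (F || F))  //  !B.
              branch 2.2.2.1 (add !(!B || (F || F))):
                !(!B || (F || F)): α-rule — add !!B, !(F || F).
                !(F || F): α-rule — add !F, !F.
                ○ open, literals {B=1, C=1, D=1, E=0, F=0}.
              branch 2.2.2.2 (add !B):
                ○ open, literals {B=0, C=1, D=1, E=0}.
4 branches closed, 4 open.
An open branch gives a countermodel: B=1, D=1, E=0, F=0 (unmentioned atoms arbitrary); the premises hold there but the conclusion fails.

No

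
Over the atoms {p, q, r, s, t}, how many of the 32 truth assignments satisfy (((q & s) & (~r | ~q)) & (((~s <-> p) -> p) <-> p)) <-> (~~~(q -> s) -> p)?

Initial set: {T ((((q & s) & (~r | ~q)) & (((~s <-> p) -> p) <-> p)) <-> (~~~(q -> s) -> p))}.
T ((((q & s) & (~r | ~q)) & (((~s <-> p) -> p) <-> p)) <-> (~~~(q -> s) -> p)): β-rule — branch into T (((q & s) & (~r | ~q)) & (((~s <-> p) -> p) <-> p)), T (~~~(q -> s) -> p)  //  F (((q & s) & (~r | ~q)) & (((~s <-> p) -> p) <-> p)), F (~~~(q -> s) -> p).
  branch 1 (add T (((q & s) & (~r | ~q)) & (((~s <-> p) -> p) <-> p)), T (~~~(q -> s) -> p)):
    T (((q & s) & (~r | ~q)) & (((~s <-> p) -> p) <-> p)): α-rule — add T ((q & s) & (~r | ~q)), T (((~s <-> p) -> p) <-> p).
    T ((q & s) & (~r | ~q)): α-rule — add T (q & s), T (~r | ~q).
    T (q & s): α-rule — add T q, T s.
    T (~~~(q -> s) -> p): β-rule — branch into F ~~~(q -> s)  //  T p.
      branch 1.1 (add F ~~~(q -> s)):
        F ~~~(q -> s): drop double negation, giving F ~(q -> s).
        T (((~s <-> p) -> p) <-> p): β-rule — branch into T ((~s <-> p) -> p), T p  //  F ((~s <-> p) -> p), F p.
          branch 1.1.1 (add T ((~s <-> p) -> p), T p):
            T (~r | ~q): β-rule — branch into T ~r  //  T ~q.
              branch 1.1.1.1 (add T ~r):
                F ~(q -> s): β-rule — branch into F q  //  T s.
                  branch 1.1.1.1.1 (add F q):
                    × closes — contains both q and ~q.
                  branch 1.1.1.1.2 (add T s):
                    T ((~s <-> p) -> p): β-rule — branch into F (~s <-> p)  //  T p.
                      branch 1.1.1.1.2.1 (add F (~s <-> p)):
                        F (~s <-> p): β-rule — branch into T ~s, F p  //  F ~s, T p.
                          branch 1.1.1.1.2.1.1 (add T ~s, F p):
                            × closes — contains both s and ~s.
                          branch 1.1.1.1.2.1.2 (add F ~s, T p):
                            ○ open, literals {p=true, q=true, r=false, s=true}.
                      branch 1.1.1.1.2.2 (add T p):
                        ○ open, literals {p=true, q=true, r=false, s=true}.
              branch 1.1.1.2 (add T ~q):
                × closes — contains both q and ~q.
          branch 1.1.2 (add F ((~s <-> p) -> p), F p):
            F ((~s <-> p) -> p): α-rule — add T (~s <-> p), F p.
            T (~r | ~q): β-rule — branch into T ~r  //  T ~q.
              branch 1.1.2.1 (add T ~r):
                F ~(q -> s): β-rule — branch into F q  //  T s.
                  branch 1.1.2.1.1 (add F q):
                    × closes — contains both q and ~q.
                  branch 1.1.2.1.2 (add T s):
                    T (~s <-> p): β-rule — branch into T ~s, T p  //  F ~s, F p.
                      branch 1.1.2.1.2.1 (add T ~s, T p):
                        × closes — contains both s and ~s.
                      branch 1.1.2.1.2.2 (add F ~s, F p):
                        ○ open, literals {p=false, q=true, r=false, s=true}.
              branch 1.1.2.2 (add T ~q):
                × closes — contains both q and ~q.
      branch 1.2 (add T p):
        T (((~s <-> p) -> p) <-> p): β-rule — branch into T ((~s <-> p) -> p), T p  //  F ((~s <-> p) -> p), F p.
          branch 1.2.1 (add T ((~s <-> p) -> p), T p):
            T (~r | ~q): β-rule — branch into T ~r  //  T ~q.
              branch 1.2.1.1 (add T ~r):
                T ((~s <-> p) -> p): β-rule — branch into F (~s <-> p)  //  T p.
                  branch 1.2.1.1.1 (add F (~s <-> p)):
                    F (~s <-> p): β-rule — branch into T ~s, F p  //  F ~s, T p.
                      branch 1.2.1.1.1.1 (add T ~s, F p):
                        × closes — contains both s and ~s.
                      branch 1.2.1.1.1.2 (add F ~s, T p):
                        ○ open, literals {p=true, q=true, r=false, s=true}.
                  branch 1.2.1.1.2 (add T p):
                    ○ open, literals {p=true, q=true, r=false, s=true}.
              branch 1.2.1.2 (add T ~q):
                × closes — contains both q and ~q.
          branch 1.2.2 (add F ((~s <-> p) -> p), F p):
            × closes — contains both p and ~p.
  branch 2 (add F (((q & s) & (~r | ~q)) & (((~s <-> p) -> p) <-> p)), F (~~~(q -> s) -> p)):
    F (~~~(q -> s) -> p): α-rule — add T ~~~(q -> s), F p.
    T ~~~(q -> s): drop double negation, giving T ~(q -> s).
    T ~(q -> s): α-rule — add T q, F s.
    F (((q & s) & (~r | ~q)) & (((~s <-> p) -> p) <-> p)): β-rule — branch into F ((q & s) & (~r | ~q))  //  F (((~s <-> p) -> p) <-> p).
      branch 2.1 (add F ((q & s) & (~r | ~q))):
        F ((q & s) & (~r | ~q)): β-rule — branch into F (q & s)  //  F (~r | ~q).
          branch 2.1.1 (add F (q & s)):
            F (q & s): β-rule — branch into F q  //  F s.
              branch 2.1.1.1 (add F q):
                × closes — contains both q and ~q.
              branch 2.1.1.2 (add F s):
                ○ open, literals {p=false, q=true, s=false}.
          branch 2.1.2 (add F (~r | ~q)):
            F (~r | ~q): α-rule — add F ~r, F ~q.
            ○ open, literals {p=false, q=true, r=true, s=false}.
      branch 2.2 (add F (((~s <-> p) -> p) <-> p)):
        F (((~s <-> p) -> p) <-> p): β-rule — branch into T ((~s <-> p) -> p), F p  //  F ((~s <-> p) -> p), T p.
          branch 2.2.1 (add T ((~s <-> p) -> p), F p):
            T ((~s <-> p) -> p): β-rule — branch into F (~s <-> p)  //  T p.
              branch 2.2.1.1 (add F (~s <-> p)):
                F (~s <-> p): β-rule — branch into T ~s, F p  //  F ~s, T p.
                  branch 2.2.1.1.1 (add T ~s, F p):
                    ○ open, literals {p=false, q=true, s=false}.
                  branch 2.2.1.1.2 (add F ~s, T p):
                    × closes — contains both s and ~s.
              branch 2.2.1.2 (add T p):
                × closes — contains both p and ~p.
          branch 2.2.2 (add F ((~s <-> p) -> p), T p):
            × closes — contains both p and ~p.
13 branches closed, 8 open.
Each open branch fixes some atoms; the unmentioned ones are free. Counting distinct full assignments: branch {p=true, q=true, r=false, s=true} (t) contributes 2 new; branch {p=true, q=true, r=false, s=true} (t) contributes 0 new; branch {p=false, q=true, r=false, s=true} (t) contributes 2 new; branch {p=true, q=true, r=false, s=true} (t) contributes 0 new; branch {p=true, q=true, r=false, s=true} (t) contributes 0 new; branch {p=false, q=true, s=false} (r, t) contributes 4 new; branch {p=false, q=true, r=true, s=false} (t) contributes 0 new; branch {p=false, q=true, s=false} (r, t) contributes 0 new. Total: 8.

8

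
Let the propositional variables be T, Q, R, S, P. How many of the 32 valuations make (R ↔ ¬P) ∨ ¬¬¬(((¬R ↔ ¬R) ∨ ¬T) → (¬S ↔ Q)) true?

Initial set: {((R ↔ ¬P) ∨ ¬¬¬(((¬R ↔ ¬R) ∨ ¬T) → (¬S ↔ Q)))}.
((R ↔ ¬P) ∨ ¬¬¬(((¬R ↔ ¬R) ∨ ¬T) → (¬S ↔ Q))): β-rule — branch into (R ↔ ¬P)  //  ¬¬¬(((¬R ↔ ¬R) ∨ ¬T) → (¬S ↔ Q)).
  branch 1 (add (R ↔ ¬P)):
    (R ↔ ¬P): β-rule — branch into R, ¬P  //  ¬R, ¬¬P.
      branch 1.1 (add R, ¬P):
        ○ open, literals {P=F, R=T}.
      branch 1.2 (add ¬R, ¬¬P):
        ○ open, literals {P=T, R=F}.
  branch 2 (add ¬¬¬(((¬R ↔ ¬R) ∨ ¬T) → (¬S ↔ Q))):
    ¬¬¬(((¬R ↔ ¬R) ∨ ¬T) → (¬S ↔ Q)): drop double negation, giving ¬(((¬R ↔ ¬R) ∨ ¬T) → (¬S ↔ Q)).
    ¬(((¬R ↔ ¬R) ∨ ¬T) → (¬S ↔ Q)): α-rule — add ((¬R ↔ ¬R) ∨ ¬T), ¬(¬S ↔ Q).
    ((¬R ↔ ¬R) ∨ ¬T): β-rule — branch into (¬R ↔ ¬R)  //  ¬T.
      branch 2.1 (add (¬R ↔ ¬R)):
        ¬(¬S ↔ Q): β-rule — branch into ¬S, ¬Q  //  ¬¬S, Q.
          branch 2.1.1 (add ¬S, ¬Q):
            (¬R ↔ ¬R): β-rule — branch into ¬R, ¬R  //  ¬¬R, ¬¬R.
              branch 2.1.1.1 (add ¬R, ¬R):
                ○ open, literals {Q=F, R=F, S=F}.
              branch 2.1.1.2 (add ¬¬R, ¬¬R):
                ○ open, literals {Q=F, R=T, S=F}.
          branch 2.1.2 (add ¬¬S, Q):
            (¬R ↔ ¬R): β-rule — branch into ¬R, ¬R  //  ¬¬R, ¬¬R.
              branch 2.1.2.1 (add ¬R, ¬R):
                ○ open, literals {Q=T, R=F, S=T}.
              branch 2.1.2.2 (add ¬¬R, ¬¬R):
                ○ open, literals {Q=T, R=T, S=T}.
      branch 2.2 (add ¬T):
        ¬(¬S ↔ Q): β-rule — branch into ¬S, ¬Q  //  ¬¬S, Q.
          branch 2.2.1 (add ¬S, ¬Q):
            ○ open, literals {Q=F, S=F, T=F}.
          branch 2.2.2 (add ¬¬S, Q):
            ○ open, literals {Q=T, S=T, T=F}.
0 branches closed, 8 open.
Each open branch fixes some atoms; the unmentioned ones are free. Counting distinct full assignments: branch {P=F, R=T} (T, Q, S) contributes 8 new; branch {P=T, R=F} (T, Q, S) contributes 8 new; branch {Q=F, R=F, S=F} (T, P) contributes 2 new; branch {Q=F, R=T, S=F} (T, P) contributes 2 new; branch {Q=T, R=F, S=T} (T, P) contributes 2 new; branch {Q=T, R=T, S=T} (T, P) contributes 2 new; branch {Q=F, S=F, T=F} (R, P) contributes 0 new; branch {Q=T, S=T, T=F} (R, P) contributes 0 new. Total: 24.

24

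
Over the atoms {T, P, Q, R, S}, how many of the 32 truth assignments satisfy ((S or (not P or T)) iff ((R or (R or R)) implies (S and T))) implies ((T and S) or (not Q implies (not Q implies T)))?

28

Initial set: {(((S or (not P or T)) iff ((R or (R or R)) implies (S and T))) implies ((T and S) or (not Q implies (not Q implies T))))}.
(((S or (not P or T)) iff ((R or (R or R)) implies (S and T))) implies ((T and S) or (not Q implies (not Q implies T)))): β-rule — branch into not ((S or (not P or T)) iff ((R or (R or R)) implies (S and T)))  //  ((T and S) or (not Q implies (not Q implies T))).
  branch 1 (add not ((S or (not P or T)) iff ((R or (R or R)) implies (S and T)))):
    not ((S or (not P or T)) iff ((R or (R or R)) implies (S and T))): β-rule — branch into (S or (not P or T)), not ((R or (R or R)) implies (S and T))  //  not (S or (not P or T)), ((R or (R or R)) implies (S and T)).
      branch 1.1 (add (S or (not P or T)), not ((R or (R or R)) implies (S and T))):
        not ((R or (R or R)) implies (S and T)): α-rule — add (R or (R or R)), not (S and T).
        (S or (not P or T)): β-rule — branch into S  //  (not P or T).
          branch 1.1.1 (add S):
            (R or (R or R)): β-rule — branch into R  //  (R or R).
              branch 1.1.1.1 (add R):
                not (S and T): β-rule — branch into not S  //  not T.
                  branch 1.1.1.1.1 (add not S):
                    × closes — contains both S and not S.
                  branch 1.1.1.1.2 (add not T):
                    ○ open, literals {R=T, S=T, T=F}.
              branch 1.1.1.2 (add (R or R)):
                not (S and T): β-rule — branch into not S  //  not T.
                  branch 1.1.1.2.1 (add not S):
                    × closes — contains both S and not S.
                  branch 1.1.1.2.2 (add not T):
                    (R or R): β-rule — branch into R  //  R.
                      branch 1.1.1.2.2.1 (add R):
                        ○ open, literals {R=T, S=T, T=F}.
                      branch 1.1.1.2.2.2 (add R):
                        ○ open, literals {R=T, S=T, T=F}.
          branch 1.1.2 (add (not P or T)):
            (R or (R or R)): β-rule — branch into R  //  (R or R).
              branch 1.1.2.1 (add R):
                not (S and T): β-rule — branch into not S  //  not T.
                  branch 1.1.2.1.1 (add not S):
                    (not P or T): β-rule — branch into not P  //  T.
                      branch 1.1.2.1.1.1 (add not P):
                        ○ open, literals {P=F, R=T, S=F}.
                      branch 1.1.2.1.1.2 (add T):
                        ○ open, literals {R=T, S=F, T=T}.
                  branch 1.1.2.1.2 (add not T):
                    (not P or T): β-rule — branch into not P  //  T.
                      branch 1.1.2.1.2.1 (add not P):
                        ○ open, literals {P=F, R=T, T=F}.
                      branch 1.1.2.1.2.2 (add T):
                        × closes — contains both T and not T.
              branch 1.1.2.2 (add (R or R)):
                not (S and T): β-rule — branch into not S  //  not T.
                  branch 1.1.2.2.1 (add not S):
                    (not P or T): β-rule — branch into not P  //  T.
                      branch 1.1.2.2.1.1 (add not P):
                        (R or R): β-rule — branch into R  //  R.
                          branch 1.1.2.2.1.1.1 (add R):
                            ○ open, literals {P=F, R=T, S=F}.
                          branch 1.1.2.2.1.1.2 (add R):
                            ○ open, literals {P=F, R=T, S=F}.
                      branch 1.1.2.2.1.2 (add T):
                        (R or R): β-rule — branch into R  //  R.
                          branch 1.1.2.2.1.2.1 (add R):
                            ○ open, literals {R=T, S=F, T=T}.
                          branch 1.1.2.2.1.2.2 (add R):
                            ○ open, literals {R=T, S=F, T=T}.
                  branch 1.1.2.2.2 (add not T):
                    (not P or T): β-rule — branch into not P  //  T.
                      branch 1.1.2.2.2.1 (add not P):
                        (R or R): β-rule — branch into R  //  R.
                          branch 1.1.2.2.2.1.1 (add R):
                            ○ open, literals {P=F, R=T, T=F}.
                          branch 1.1.2.2.2.1.2 (add R):
                            ○ open, literals {P=F, R=T, T=F}.
                      branch 1.1.2.2.2.2 (add T):
                        × closes — contains both T and not T.
      branch 1.2 (add not (S or (not P or T)), ((R or (R or R)) implies (S and T))):
        not (S or (not P or T)): α-rule — add not S, not (not P or T).
        not (not P or T): α-rule — add not not P, not T.
        ((R or (R or R)) implies (S and T)): β-rule — branch into not (R or (R or R))  //  (S and T).
          branch 1.2.1 (add not (R or (R or R))):
            not (R or (R or R)): α-rule — add not R, not (R or R).
            not (R or R): α-rule — add not R, not R.
            ○ open, literals {P=T, R=F, S=F, T=F}.
          branch 1.2.2 (add (S and T)):
            (S and T): α-rule — add S, T.
            × closes — contains both S and not S.
  branch 2 (add ((T and S) or (not Q implies (not Q implies T)))):
    ((T and S) or (not Q implies (not Q implies T))): β-rule — branch into (T and S)  //  (not Q implies (not Q implies T)).
      branch 2.1 (add (T and S)):
        (T and S): α-rule — add T, S.
        ○ open, literals {S=T, T=T}.
      branch 2.2 (add (not Q implies (not Q implies T))):
        (not Q implies (not Q implies T)): β-rule — branch into not not Q  //  (not Q implies T).
          branch 2.2.1 (add not not Q):
            ○ open, literals {Q=T}.
          branch 2.2.2 (add (not Q implies T)):
            (not Q implies T): β-rule — branch into not not Q  //  T.
              branch 2.2.2.1 (add not not Q):
                ○ open, literals {Q=T}.
              branch 2.2.2.2 (add T):
                ○ open, literals {T=T}.
5 branches closed, 17 open.
Each open branch fixes some atoms; the unmentioned ones are free. Counting distinct full assignments: branch {R=T, S=T, T=F} (P, Q) contributes 4 new; branch {R=T, S=T, T=F} (P, Q) contributes 0 new; branch {R=T, S=T, T=F} (P, Q) contributes 0 new; branch {P=F, R=T, S=F} (T, Q) contributes 4 new; branch {R=T, S=F, T=T} (P, Q) contributes 2 new; branch {P=F, R=T, T=F} (Q, S) contributes 0 new; branch {P=F, R=T, S=F} (T, Q) contributes 0 new; branch {P=F, R=T, S=F} (T, Q) contributes 0 new; branch {R=T, S=F, T=T} (P, Q) contributes 0 new; branch {R=T, S=F, T=T} (P, Q) contributes 0 new; branch {P=F, R=T, T=F} (Q, S) contributes 0 new; branch {P=F, R=T, T=F} (Q, S) contributes 0 new; branch {P=T, R=F, S=F, T=F} (Q) contributes 2 new; branch {S=T, T=T} (P, Q, R) contributes 8 new; branch {Q=T} (T, P, R, S) contributes 6 new; branch {Q=T} (T, P, R, S) contributes 0 new; branch {T=T} (P, Q, R, S) contributes 2 new. Total: 28.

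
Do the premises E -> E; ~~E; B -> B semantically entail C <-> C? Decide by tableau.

Yes

Initial set: {(E -> E); ~~E; (B -> B); ~(C <-> C)}.
~~E: drop double negation, giving E.
(E -> E): β-rule — branch into ~E  //  E.
  branch 1 (add ~E):
    × closes — contains both E and ~E.
  branch 2 (add E):
    (B -> B): β-rule — branch into ~B  //  B.
      branch 2.1 (add ~B):
        ~(C <-> C): β-rule — branch into C, ~C  //  ~C, C.
          branch 2.1.1 (add C, ~C):
            × closes — contains both C and ~C.
          branch 2.1.2 (add ~C, C):
            × closes — contains both C and ~C.
      branch 2.2 (add B):
        ~(C <-> C): β-rule — branch into C, ~C  //  ~C, C.
          branch 2.2.1 (add C, ~C):
            × closes — contains both C and ~C.
          branch 2.2.2 (add ~C, C):
            × closes — contains both C and ~C.
All 5 branches close.
Every branch closed, so the premises entail the conclusion.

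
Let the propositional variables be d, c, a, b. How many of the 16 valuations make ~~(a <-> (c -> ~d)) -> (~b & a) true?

11

Initial set: {T (~~(a <-> (c -> ~d)) -> (~b & a))}.
T (~~(a <-> (c -> ~d)) -> (~b & a)): β-rule — branch into F ~~(a <-> (c -> ~d))  //  T (~b & a).
  branch 1 (add F ~~(a <-> (c -> ~d))):
    F ~~(a <-> (c -> ~d)): drop double negation, giving F (a <-> (c -> ~d)).
    F (a <-> (c -> ~d)): β-rule — branch into T a, F (c -> ~d)  //  F a, T (c -> ~d).
      branch 1.1 (add T a, F (c -> ~d)):
        F (c -> ~d): α-rule — add T c, F ~d.
        ○ open, literals {a=1, c=1, d=1}.
      branch 1.2 (add F a, T (c -> ~d)):
        T (c -> ~d): β-rule — branch into F c  //  T ~d.
          branch 1.2.1 (add F c):
            ○ open, literals {a=0, c=0}.
          branch 1.2.2 (add T ~d):
            ○ open, literals {a=0, d=0}.
  branch 2 (add T (~b & a)):
    T (~b & a): α-rule — add T ~b, T a.
    ○ open, literals {a=1, b=0}.
0 branches closed, 4 open.
Each open branch fixes some atoms; the unmentioned ones are free. Counting distinct full assignments: branch {a=1, c=1, d=1} (b) contributes 2 new; branch {a=0, c=0} (d, b) contributes 4 new; branch {a=0, d=0} (c, b) contributes 2 new; branch {a=1, b=0} (d, c) contributes 3 new. Total: 11.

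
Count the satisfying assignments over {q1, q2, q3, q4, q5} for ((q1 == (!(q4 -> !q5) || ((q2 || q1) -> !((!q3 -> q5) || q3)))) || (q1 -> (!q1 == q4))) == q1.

Initial set: {T (((q1 == (!(q4 -> !q5) || ((q2 || q1) -> !((!q3 -> q5) || q3)))) || (q1 -> (!q1 == q4))) == q1)}.
T (((q1 == (!(q4 -> !q5) || ((q2 || q1) -> !((!q3 -> q5) || q3)))) || (q1 -> (!q1 == q4))) == q1): β-rule — branch into T ((q1 == (!(q4 -> !q5) || ((q2 || q1) -> !((!q3 -> q5) || q3)))) || (q1 -> (!q1 == q4))), T q1  //  F ((q1 == (!(q4 -> !q5) || ((q2 || q1) -> !((!q3 -> q5) || q3)))) || (q1 -> (!q1 == q4))), F q1.
  branch 1 (add T ((q1 == (!(q4 -> !q5) || ((q2 || q1) -> !((!q3 -> q5) || q3)))) || (q1 -> (!q1 == q4))), T q1):
    T ((q1 == (!(q4 -> !q5) || ((q2 || q1) -> !((!q3 -> q5) || q3)))) || (q1 -> (!q1 == q4))): β-rule — branch into T (q1 == (!(q4 -> !q5) || ((q2 || q1) -> !((!q3 -> q5) || q3))))  //  T (q1 -> (!q1 == q4)).
      branch 1.1 (add T (q1 == (!(q4 -> !q5) || ((q2 || q1) -> !((!q3 -> q5) || q3))))):
        T (q1 == (!(q4 -> !q5) || ((q2 || q1) -> !((!q3 -> q5) || q3)))): β-rule — branch into T q1, T (!(q4 -> !q5) || ((q2 || q1) -> !((!q3 -> q5) || q3)))  //  F q1, F (!(q4 -> !q5) || ((q2 || q1) -> !((!q3 -> q5) || q3))).
          branch 1.1.1 (add T q1, T (!(q4 -> !q5) || ((q2 || q1) -> !((!q3 -> q5) || q3)))):
            T (!(q4 -> !q5) || ((q2 || q1) -> !((!q3 -> q5) || q3))): β-rule — branch into T !(q4 -> !q5)  //  T ((q2 || q1) -> !((!q3 -> q5) || q3)).
              branch 1.1.1.1 (add T !(q4 -> !q5)):
                T !(q4 -> !q5): α-rule — add T q4, F !q5.
                ○ open, literals {q1=true, q4=true, q5=true}.
              branch 1.1.1.2 (add T ((q2 || q1) -> !((!q3 -> q5) || q3))):
                T ((q2 || q1) -> !((!q3 -> q5) || q3)): β-rule — branch into F (q2 || q1)  //  T !((!q3 -> q5) || q3).
                  branch 1.1.1.2.1 (add F (q2 || q1)):
                    F (q2 || q1): α-rule — add F q2, F q1.
                    × closes — contains both q1 and !q1.
                  branch 1.1.1.2.2 (add T !((!q3 -> q5) || q3)):
                    T !((!q3 -> q5) || q3): α-rule — add F (!q3 -> q5), F q3.
                    F (!q3 -> q5): α-rule — add T !q3, F q5.
                    ○ open, literals {q1=true, q3=false, q5=false}.
          branch 1.1.2 (add F q1, F (!(q4 -> !q5) || ((q2 || q1) -> !((!q3 -> q5) || q3)))):
            × closes — contains both q1 and !q1.
      branch 1.2 (add T (q1 -> (!q1 == q4))):
        T (q1 -> (!q1 == q4)): β-rule — branch into F q1  //  T (!q1 == q4).
          branch 1.2.1 (add F q1):
            × closes — contains both q1 and !q1.
          branch 1.2.2 (add T (!q1 == q4)):
            T (!q1 == q4): β-rule — branch into T !q1, T q4  //  F !q1, F q4.
              branch 1.2.2.1 (add T !q1, T q4):
                × closes — contains both q1 and !q1.
              branch 1.2.2.2 (add F !q1, F q4):
                ○ open, literals {q1=true, q4=false}.
  branch 2 (add F ((q1 == (!(q4 -> !q5) || ((q2 || q1) -> !((!q3 -> q5) || q3)))) || (q1 -> (!q1 == q4))), F q1):
    F ((q1 == (!(q4 -> !q5) || ((q2 || q1) -> !((!q3 -> q5) || q3)))) || (q1 -> (!q1 == q4))): α-rule — add F (q1 == (!(q4 -> !q5) || ((q2 || q1) -> !((!q3 -> q5) || q3)))), F (q1 -> (!q1 == q4)).
    F (q1 -> (!q1 == q4)): α-rule — add T q1, F (!q1 == q4).
    × closes — contains both q1 and !q1.
5 branches closed, 3 open.
Each open branch fixes some atoms; the unmentioned ones are free. Counting distinct full assignments: branch {q1=true, q4=true, q5=true} (q2, q3) contributes 4 new; branch {q1=true, q3=false, q5=false} (q2, q4) contributes 4 new; branch {q1=true, q4=false} (q2, q3, q5) contributes 6 new. Total: 14.

14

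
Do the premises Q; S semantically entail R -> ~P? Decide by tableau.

Initial set: {T Q; T S; F (R -> ~P)}.
F (R -> ~P): α-rule — add T R, F ~P.
○ open, literals {P=T, Q=T, R=T, S=T}.
0 branches closed, 1 open.
An open branch gives a countermodel: P=T, Q=T, R=T, S=T (unmentioned atoms arbitrary); the premises hold there but the conclusion fails.

No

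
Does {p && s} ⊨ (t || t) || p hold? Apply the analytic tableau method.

Initial set: {(p && s); !((t || t) || p)}.
(p && s): α-rule — add p, s.
!((t || t) || p): α-rule — add !(t || t), !p.
× closes — contains both p and !p.
All 1 branch closes.
Every branch closed, so the premises entail the conclusion.

Yes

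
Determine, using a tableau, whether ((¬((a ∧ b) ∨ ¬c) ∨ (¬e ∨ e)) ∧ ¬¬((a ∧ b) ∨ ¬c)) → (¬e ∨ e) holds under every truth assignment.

Valid

Assume the negation and expand:
Initial set: {¬(((¬((a ∧ b) ∨ ¬c) ∨ (¬e ∨ e)) ∧ ¬¬((a ∧ b) ∨ ¬c)) → (¬e ∨ e))}.
¬(((¬((a ∧ b) ∨ ¬c) ∨ (¬e ∨ e)) ∧ ¬¬((a ∧ b) ∨ ¬c)) → (¬e ∨ e)): α-rule — add ((¬((a ∧ b) ∨ ¬c) ∨ (¬e ∨ e)) ∧ ¬¬((a ∧ b) ∨ ¬c)), ¬(¬e ∨ e).
((¬((a ∧ b) ∨ ¬c) ∨ (¬e ∨ e)) ∧ ¬¬((a ∧ b) ∨ ¬c)): α-rule — add (¬((a ∧ b) ∨ ¬c) ∨ (¬e ∨ e)), ¬¬((a ∧ b) ∨ ¬c).
¬(¬e ∨ e): α-rule — add ¬¬e, ¬e.
× closes — contains both e and ¬e.
All 1 branch closes.
Every branch closed, so the negation is unsatisfiable and the formula is valid.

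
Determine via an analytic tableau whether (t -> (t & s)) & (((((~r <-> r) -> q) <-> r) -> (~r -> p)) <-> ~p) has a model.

Satisfiable

Initial set: {((t -> (t & s)) & (((((~r <-> r) -> q) <-> r) -> (~r -> p)) <-> ~p))}.
((t -> (t & s)) & (((((~r <-> r) -> q) <-> r) -> (~r -> p)) <-> ~p)): α-rule — add (t -> (t & s)), (((((~r <-> r) -> q) <-> r) -> (~r -> p)) <-> ~p).
(t -> (t & s)): β-rule — branch into ~t  //  (t & s).
  branch 1 (add ~t):
    (((((~r <-> r) -> q) <-> r) -> (~r -> p)) <-> ~p): β-rule — branch into ((((~r <-> r) -> q) <-> r) -> (~r -> p)), ~p  //  ~((((~r <-> r) -> q) <-> r) -> (~r -> p)), ~~p.
      branch 1.1 (add ((((~r <-> r) -> q) <-> r) -> (~r -> p)), ~p):
        ((((~r <-> r) -> q) <-> r) -> (~r -> p)): β-rule — branch into ~(((~r <-> r) -> q) <-> r)  //  (~r -> p).
          branch 1.1.1 (add ~(((~r <-> r) -> q) <-> r)):
            ~(((~r <-> r) -> q) <-> r): β-rule — branch into ((~r <-> r) -> q), ~r  //  ~((~r <-> r) -> q), r.
              branch 1.1.1.1 (add ((~r <-> r) -> q), ~r):
                ((~r <-> r) -> q): β-rule — branch into ~(~r <-> r)  //  q.
                  branch 1.1.1.1.1 (add ~(~r <-> r)):
                    ~(~r <-> r): β-rule — branch into ~r, ~r  //  ~~r, r.
                      branch 1.1.1.1.1.1 (add ~r, ~r):
                        ○ open, literals {p=0, r=0, t=0}.
                      branch 1.1.1.1.1.2 (add ~~r, r):
                        × closes — contains both r and ~r.
                  branch 1.1.1.1.2 (add q):
                    ○ open, literals {p=0, q=1, r=0, t=0}.
              branch 1.1.1.2 (add ~((~r <-> r) -> q), r):
                ~((~r <-> r) -> q): α-rule — add (~r <-> r), ~q.
                (~r <-> r): β-rule — branch into ~r, r  //  ~~r, ~r.
                  branch 1.1.1.2.1 (add ~r, r):
                    × closes — contains both r and ~r.
                  branch 1.1.1.2.2 (add ~~r, ~r):
                    × closes — contains both r and ~r.
          branch 1.1.2 (add (~r -> p)):
            (~r -> p): β-rule — branch into ~~r  //  p.
              branch 1.1.2.1 (add ~~r):
                ○ open, literals {p=0, r=1, t=0}.
              branch 1.1.2.2 (add p):
                × closes — contains both p and ~p.
      branch 1.2 (add ~((((~r <-> r) -> q) <-> r) -> (~r -> p)), ~~p):
        ~((((~r <-> r) -> q) <-> r) -> (~r -> p)): α-rule — add (((~r <-> r) -> q) <-> r), ~(~r -> p).
        ~(~r -> p): α-rule — add ~r, ~p.
        × closes — contains both p and ~p.
  branch 2 (add (t & s)):
    (t & s): α-rule — add t, s.
    (((((~r <-> r) -> q) <-> r) -> (~r -> p)) <-> ~p): β-rule — branch into ((((~r <-> r) -> q) <-> r) -> (~r -> p)), ~p  //  ~((((~r <-> r) -> q) <-> r) -> (~r -> p)), ~~p.
      branch 2.1 (add ((((~r <-> r) -> q) <-> r) -> (~r -> p)), ~p):
        ((((~r <-> r) -> q) <-> r) -> (~r -> p)): β-rule — branch into ~(((~r <-> r) -> q) <-> r)  //  (~r -> p).
          branch 2.1.1 (add ~(((~r <-> r) -> q) <-> r)):
            ~(((~r <-> r) -> q) <-> r): β-rule — branch into ((~r <-> r) -> q), ~r  //  ~((~r <-> r) -> q), r.
              branch 2.1.1.1 (add ((~r <-> r) -> q), ~r):
                ((~r <-> r) -> q): β-rule — branch into ~(~r <-> r)  //  q.
                  branch 2.1.1.1.1 (add ~(~r <-> r)):
                    ~(~r <-> r): β-rule — branch into ~r, ~r  //  ~~r, r.
                      branch 2.1.1.1.1.1 (add ~r, ~r):
                        ○ open, literals {p=0, r=0, s=1, t=1}.
                      branch 2.1.1.1.1.2 (add ~~r, r):
                        × closes — contains both r and ~r.
                  branch 2.1.1.1.2 (add q):
                    ○ open, literals {p=0, q=1, r=0, s=1, t=1}.
              branch 2.1.1.2 (add ~((~r <-> r) -> q), r):
                ~((~r <-> r) -> q): α-rule — add (~r <-> r), ~q.
                (~r <-> r): β-rule — branch into ~r, r  //  ~~r, ~r.
                  branch 2.1.1.2.1 (add ~r, r):
                    × closes — contains both r and ~r.
                  branch 2.1.1.2.2 (add ~~r, ~r):
                    × closes — contains both r and ~r.
          branch 2.1.2 (add (~r -> p)):
            (~r -> p): β-rule — branch into ~~r  //  p.
              branch 2.1.2.1 (add ~~r):
                ○ open, literals {p=0, r=1, s=1, t=1}.
              branch 2.1.2.2 (add p):
                × closes — contains both p and ~p.
      branch 2.2 (add ~((((~r <-> r) -> q) <-> r) -> (~r -> p)), ~~p):
        ~((((~r <-> r) -> q) <-> r) -> (~r -> p)): α-rule — add (((~r <-> r) -> q) <-> r), ~(~r -> p).
        ~(~r -> p): α-rule — add ~r, ~p.
        × closes — contains both p and ~p.
10 branches closed, 6 open.
An open branch gives a satisfying assignment: p=0, r=0, t=0.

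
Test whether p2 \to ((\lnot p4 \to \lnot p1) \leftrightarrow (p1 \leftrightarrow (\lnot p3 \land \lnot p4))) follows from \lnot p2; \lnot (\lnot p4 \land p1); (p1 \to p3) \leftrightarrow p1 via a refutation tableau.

Yes

Initial set: {\lnot p2; \lnot (\lnot p4 \land p1); ((p1 \to p3) \leftrightarrow p1); \lnot (p2 \to ((\lnot p4 \to \lnot p1) \leftrightarrow (p1 \leftrightarrow (\lnot p3 \land \lnot p4))))}.
\lnot (p2 \to ((\lnot p4 \to \lnot p1) \leftrightarrow (p1 \leftrightarrow (\lnot p3 \land \lnot p4)))): α-rule — add p2, \lnot ((\lnot p4 \to \lnot p1) \leftrightarrow (p1 \leftrightarrow (\lnot p3 \land \lnot p4))).
× closes — contains both p2 and \lnot p2.
All 1 branch closes.
Every branch closed, so the premises entail the conclusion.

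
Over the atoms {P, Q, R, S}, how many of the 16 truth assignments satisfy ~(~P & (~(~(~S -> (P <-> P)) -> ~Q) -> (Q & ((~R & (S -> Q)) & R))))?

8

Initial set: {~(~P & (~(~(~S -> (P <-> P)) -> ~Q) -> (Q & ((~R & (S -> Q)) & R))))}.
~(~P & (~(~(~S -> (P <-> P)) -> ~Q) -> (Q & ((~R & (S -> Q)) & R)))): β-rule — branch into ~~P  //  ~(~(~(~S -> (P <-> P)) -> ~Q) -> (Q & ((~R & (S -> Q)) & R))).
  branch 1 (add ~~P):
    ○ open, literals {P=1}.
  branch 2 (add ~(~(~(~S -> (P <-> P)) -> ~Q) -> (Q & ((~R & (S -> Q)) & R)))):
    ~(~(~(~S -> (P <-> P)) -> ~Q) -> (Q & ((~R & (S -> Q)) & R))): α-rule — add ~(~(~S -> (P <-> P)) -> ~Q), ~(Q & ((~R & (S -> Q)) & R)).
    ~(~(~S -> (P <-> P)) -> ~Q): α-rule — add ~(~S -> (P <-> P)), ~~Q.
    ~(~S -> (P <-> P)): α-rule — add ~S, ~(P <-> P).
    ~(Q & ((~R & (S -> Q)) & R)): β-rule — branch into ~Q  //  ~((~R & (S -> Q)) & R).
      branch 2.1 (add ~Q):
        × closes — contains both Q and ~Q.
      branch 2.2 (add ~((~R & (S -> Q)) & R)):
        ~(P <-> P): β-rule — branch into P, ~P  //  ~P, P.
          branch 2.2.1 (add P, ~P):
            × closes — contains both P and ~P.
          branch 2.2.2 (add ~P, P):
            × closes — contains both P and ~P.
3 branches closed, 1 open.
Each open branch fixes some atoms; the unmentioned ones are free. Counting distinct full assignments: branch {P=1} (Q, R, S) contributes 8 new. Total: 8.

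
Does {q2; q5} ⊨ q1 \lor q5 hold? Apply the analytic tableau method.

Initial set: {T q2; T q5; F (q1 \lor q5)}.
F (q1 \lor q5): α-rule — add F q1, F q5.
× closes — contains both q5 and \lnot q5.
All 1 branch closes.
Every branch closed, so the premises entail the conclusion.

Yes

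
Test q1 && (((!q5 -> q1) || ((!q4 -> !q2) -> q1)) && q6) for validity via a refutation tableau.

Not valid

Assume the negation and expand:
Initial set: {!(q1 && (((!q5 -> q1) || ((!q4 -> !q2) -> q1)) && q6))}.
!(q1 && (((!q5 -> q1) || ((!q4 -> !q2) -> q1)) && q6)): β-rule — branch into !q1  //  !(((!q5 -> q1) || ((!q4 -> !q2) -> q1)) && q6).
  branch 1 (add !q1):
    ○ open, literals {q1=F}.
  branch 2 (add !(((!q5 -> q1) || ((!q4 -> !q2) -> q1)) && q6)):
    !(((!q5 -> q1) || ((!q4 -> !q2) -> q1)) && q6): β-rule — branch into !((!q5 -> q1) || ((!q4 -> !q2) -> q1))  //  !q6.
      branch 2.1 (add !((!q5 -> q1) || ((!q4 -> !q2) -> q1))):
        !((!q5 -> q1) || ((!q4 -> !q2) -> q1)): α-rule — add !(!q5 -> q1), !((!q4 -> !q2) -> q1).
        !(!q5 -> q1): α-rule — add !q5, !q1.
        !((!q4 -> !q2) -> q1): α-rule — add (!q4 -> !q2), !q1.
        (!q4 -> !q2): β-rule — branch into !!q4  //  !q2.
          branch 2.1.1 (add !!q4):
            ○ open, literals {q1=F, q4=T, q5=F}.
          branch 2.1.2 (add !q2):
            ○ open, literals {q1=F, q2=F, q5=F}.
      branch 2.2 (add !q6):
        ○ open, literals {q6=F}.
0 branches closed, 4 open.
An open branch gives a countermodel: q1=F (unmentioned atoms arbitrary); under it the original formula is false.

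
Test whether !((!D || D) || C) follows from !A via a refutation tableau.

No

Initial set: {!A; !!((!D || D) || C)}.
!!((!D || D) || C): β-rule — branch into (!D || D)  //  C.
  branch 1 (add (!D || D)):
    (!D || D): β-rule — branch into !D  //  D.
      branch 1.1 (add !D):
        ○ open, literals {A=0, D=0}.
      branch 1.2 (add D):
        ○ open, literals {A=0, D=1}.
  branch 2 (add C):
    ○ open, literals {A=0, C=1}.
0 branches closed, 3 open.
An open branch gives a countermodel: A=0, D=0 (unmentioned atoms arbitrary); the premises hold there but the conclusion fails.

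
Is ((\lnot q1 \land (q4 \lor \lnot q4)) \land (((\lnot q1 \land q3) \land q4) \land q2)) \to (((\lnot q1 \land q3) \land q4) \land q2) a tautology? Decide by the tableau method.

Valid

Assume the negation and expand:
Initial set: {\lnot (((\lnot q1 \land (q4 \lor \lnot q4)) \land (((\lnot q1 \land q3) \land q4) \land q2)) \to (((\lnot q1 \land q3) \land q4) \land q2))}.
\lnot (((\lnot q1 \land (q4 \lor \lnot q4)) \land (((\lnot q1 \land q3) \land q4) \land q2)) \to (((\lnot q1 \land q3) \land q4) \land q2)): α-rule — add ((\lnot q1 \land (q4 \lor \lnot q4)) \land (((\lnot q1 \land q3) \land q4) \land q2)), \lnot (((\lnot q1 \land q3) \land q4) \land q2).
((\lnot q1 \land (q4 \lor \lnot q4)) \land (((\lnot q1 \land q3) \land q4) \land q2)): α-rule — add (\lnot q1 \land (q4 \lor \lnot q4)), (((\lnot q1 \land q3) \land q4) \land q2).
(\lnot q1 \land (q4 \lor \lnot q4)): α-rule — add \lnot q1, (q4 \lor \lnot q4).
(((\lnot q1 \land q3) \land q4) \land q2): α-rule — add ((\lnot q1 \land q3) \land q4), q2.
((\lnot q1 \land q3) \land q4): α-rule — add (\lnot q1 \land q3), q4.
(\lnot q1 \land q3): α-rule — add \lnot q1, q3.
\lnot (((\lnot q1 \land q3) \land q4) \land q2): β-rule — branch into \lnot ((\lnot q1 \land q3) \land q4)  //  \lnot q2.
  branch 1 (add \lnot ((\lnot q1 \land q3) \land q4)):
    (q4 \lor \lnot q4): β-rule — branch into q4  //  \lnot q4.
      branch 1.1 (add q4):
        \lnot ((\lnot q1 \land q3) \land q4): β-rule — branch into \lnot (\lnot q1 \land q3)  //  \lnot q4.
          branch 1.1.1 (add \lnot (\lnot q1 \land q3)):
            \lnot (\lnot q1 \land q3): β-rule — branch into \lnot \lnot q1  //  \lnot q3.
              branch 1.1.1.1 (add \lnot \lnot q1):
                × closes — contains both q1 and \lnot q1.
              branch 1.1.1.2 (add \lnot q3):
                × closes — contains both q3 and \lnot q3.
          branch 1.1.2 (add \lnot q4):
            × closes — contains both q4 and \lnot q4.
      branch 1.2 (add \lnot q4):
        × closes — contains both q4 and \lnot q4.
  branch 2 (add \lnot q2):
    × closes — contains both q2 and \lnot q2.
All 5 branches close.
Every branch closed, so the negation is unsatisfiable and the formula is valid.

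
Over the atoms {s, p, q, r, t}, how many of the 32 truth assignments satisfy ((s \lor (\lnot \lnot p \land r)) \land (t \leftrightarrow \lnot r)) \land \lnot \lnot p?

6

Initial set: {(((s \lor (\lnot \lnot p \land r)) \land (t \leftrightarrow \lnot r)) \land \lnot \lnot p)}.
(((s \lor (\lnot \lnot p \land r)) \land (t \leftrightarrow \lnot r)) \land \lnot \lnot p): α-rule — add ((s \lor (\lnot \lnot p \land r)) \land (t \leftrightarrow \lnot r)), \lnot \lnot p.
((s \lor (\lnot \lnot p \land r)) \land (t \leftrightarrow \lnot r)): α-rule — add (s \lor (\lnot \lnot p \land r)), (t \leftrightarrow \lnot r).
\lnot \lnot p: drop double negation, giving p.
(s \lor (\lnot \lnot p \land r)): β-rule — branch into s  //  (\lnot \lnot p \land r).
  branch 1 (add s):
    (t \leftrightarrow \lnot r): β-rule — branch into t, \lnot r  //  \lnot t, \lnot \lnot r.
      branch 1.1 (add t, \lnot r):
        ○ open, literals {p=T, r=F, s=T, t=T}.
      branch 1.2 (add \lnot t, \lnot \lnot r):
        ○ open, literals {p=T, r=T, s=T, t=F}.
  branch 2 (add (\lnot \lnot p \land r)):
    (\lnot \lnot p \land r): α-rule — add \lnot \lnot p, r.
    \lnot \lnot p: drop double negation, giving p.
    (t \leftrightarrow \lnot r): β-rule — branch into t, \lnot r  //  \lnot t, \lnot \lnot r.
      branch 2.1 (add t, \lnot r):
        × closes — contains both r and \lnot r.
      branch 2.2 (add \lnot t, \lnot \lnot r):
        ○ open, literals {p=T, r=T, t=F}.
1 branch closed, 3 open.
Each open branch fixes some atoms; the unmentioned ones are free. Counting distinct full assignments: branch {p=T, r=F, s=T, t=T} (q) contributes 2 new; branch {p=T, r=T, s=T, t=F} (q) contributes 2 new; branch {p=T, r=T, t=F} (s, q) contributes 2 new. Total: 6.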